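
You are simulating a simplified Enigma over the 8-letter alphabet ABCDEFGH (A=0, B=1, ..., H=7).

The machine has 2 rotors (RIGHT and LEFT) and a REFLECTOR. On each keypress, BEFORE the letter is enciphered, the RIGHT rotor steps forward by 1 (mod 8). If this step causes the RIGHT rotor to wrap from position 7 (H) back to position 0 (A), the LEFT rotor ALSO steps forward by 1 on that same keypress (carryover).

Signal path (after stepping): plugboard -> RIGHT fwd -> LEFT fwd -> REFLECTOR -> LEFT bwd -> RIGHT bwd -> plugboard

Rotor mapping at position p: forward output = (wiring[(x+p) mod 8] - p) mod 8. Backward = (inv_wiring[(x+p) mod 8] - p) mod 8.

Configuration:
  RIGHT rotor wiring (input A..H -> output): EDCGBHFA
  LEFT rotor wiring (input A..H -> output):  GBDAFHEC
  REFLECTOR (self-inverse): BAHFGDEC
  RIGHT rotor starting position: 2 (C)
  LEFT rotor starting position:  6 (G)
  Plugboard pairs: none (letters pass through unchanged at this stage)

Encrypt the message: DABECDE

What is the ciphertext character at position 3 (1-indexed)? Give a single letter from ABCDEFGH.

Char 1 ('D'): step: R->3, L=6; D->plug->D->R->C->L->A->refl->B->L'->H->R'->H->plug->H
Char 2 ('A'): step: R->4, L=6; A->plug->A->R->F->L->C->refl->H->L'->G->R'->G->plug->G
Char 3 ('B'): step: R->5, L=6; B->plug->B->R->A->L->G->refl->E->L'->B->R'->G->plug->G

G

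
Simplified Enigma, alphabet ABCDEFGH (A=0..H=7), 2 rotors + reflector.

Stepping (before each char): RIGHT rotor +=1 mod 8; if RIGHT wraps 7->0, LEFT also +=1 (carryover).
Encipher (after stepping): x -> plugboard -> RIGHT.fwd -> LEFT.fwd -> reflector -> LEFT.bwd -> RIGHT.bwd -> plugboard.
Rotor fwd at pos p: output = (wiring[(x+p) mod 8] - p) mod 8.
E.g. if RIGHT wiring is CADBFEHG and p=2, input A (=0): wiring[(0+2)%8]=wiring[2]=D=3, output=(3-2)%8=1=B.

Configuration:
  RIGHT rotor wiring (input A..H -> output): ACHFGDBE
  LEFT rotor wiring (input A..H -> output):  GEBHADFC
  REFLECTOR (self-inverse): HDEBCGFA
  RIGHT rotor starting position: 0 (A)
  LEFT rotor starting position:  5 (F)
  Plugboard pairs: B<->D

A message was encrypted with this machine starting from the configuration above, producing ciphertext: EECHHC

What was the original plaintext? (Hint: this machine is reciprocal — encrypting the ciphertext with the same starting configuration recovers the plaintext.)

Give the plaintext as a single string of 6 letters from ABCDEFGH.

Answer: FDAEDG

Derivation:
Char 1 ('E'): step: R->1, L=5; E->plug->E->R->C->L->F->refl->G->L'->A->R'->F->plug->F
Char 2 ('E'): step: R->2, L=5; E->plug->E->R->H->L->D->refl->B->L'->D->R'->B->plug->D
Char 3 ('C'): step: R->3, L=5; C->plug->C->R->A->L->G->refl->F->L'->C->R'->A->plug->A
Char 4 ('H'): step: R->4, L=5; H->plug->H->R->B->L->A->refl->H->L'->E->R'->E->plug->E
Char 5 ('H'): step: R->5, L=5; H->plug->H->R->B->L->A->refl->H->L'->E->R'->B->plug->D
Char 6 ('C'): step: R->6, L=5; C->plug->C->R->C->L->F->refl->G->L'->A->R'->G->plug->G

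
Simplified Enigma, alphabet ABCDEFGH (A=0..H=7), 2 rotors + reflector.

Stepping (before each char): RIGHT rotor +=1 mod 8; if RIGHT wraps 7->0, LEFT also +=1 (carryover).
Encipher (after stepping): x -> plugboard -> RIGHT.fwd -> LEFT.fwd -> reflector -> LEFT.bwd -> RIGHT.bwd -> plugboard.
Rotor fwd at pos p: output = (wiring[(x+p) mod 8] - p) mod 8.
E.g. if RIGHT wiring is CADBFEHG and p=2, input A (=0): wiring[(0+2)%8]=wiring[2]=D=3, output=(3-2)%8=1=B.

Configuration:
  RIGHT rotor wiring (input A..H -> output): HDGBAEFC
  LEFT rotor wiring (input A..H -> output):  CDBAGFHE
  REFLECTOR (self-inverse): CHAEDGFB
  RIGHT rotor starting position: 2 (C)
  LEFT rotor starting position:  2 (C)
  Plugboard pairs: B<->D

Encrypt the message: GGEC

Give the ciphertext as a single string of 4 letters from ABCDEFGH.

Char 1 ('G'): step: R->3, L=2; G->plug->G->R->A->L->H->refl->B->L'->H->R'->E->plug->E
Char 2 ('G'): step: R->4, L=2; G->plug->G->R->C->L->E->refl->D->L'->D->R'->E->plug->E
Char 3 ('E'): step: R->5, L=2; E->plug->E->R->G->L->A->refl->C->L'->F->R'->C->plug->C
Char 4 ('C'): step: R->6, L=2; C->plug->C->R->B->L->G->refl->F->L'->E->R'->B->plug->D

Answer: EECD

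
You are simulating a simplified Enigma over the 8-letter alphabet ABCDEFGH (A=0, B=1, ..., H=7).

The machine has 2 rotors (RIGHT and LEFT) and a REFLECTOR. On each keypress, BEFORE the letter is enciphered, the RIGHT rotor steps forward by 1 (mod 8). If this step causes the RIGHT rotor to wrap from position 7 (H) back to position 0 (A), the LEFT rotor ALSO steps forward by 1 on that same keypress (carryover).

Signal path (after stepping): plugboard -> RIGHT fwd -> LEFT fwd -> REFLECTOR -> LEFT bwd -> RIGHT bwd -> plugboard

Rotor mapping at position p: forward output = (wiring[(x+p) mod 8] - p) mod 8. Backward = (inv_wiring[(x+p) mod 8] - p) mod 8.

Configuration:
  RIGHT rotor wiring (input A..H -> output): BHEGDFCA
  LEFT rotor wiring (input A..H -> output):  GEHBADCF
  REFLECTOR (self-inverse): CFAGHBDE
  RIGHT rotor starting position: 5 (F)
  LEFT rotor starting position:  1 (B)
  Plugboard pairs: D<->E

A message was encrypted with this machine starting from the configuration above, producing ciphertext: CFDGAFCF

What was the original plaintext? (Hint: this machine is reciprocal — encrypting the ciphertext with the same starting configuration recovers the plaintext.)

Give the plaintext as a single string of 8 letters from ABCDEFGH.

Char 1 ('C'): step: R->6, L=1; C->plug->C->R->D->L->H->refl->E->L'->G->R'->E->plug->D
Char 2 ('F'): step: R->7, L=1; F->plug->F->R->E->L->C->refl->A->L'->C->R'->B->plug->B
Char 3 ('D'): step: R->0, L->2 (L advanced); D->plug->E->R->D->L->B->refl->F->L'->A->R'->H->plug->H
Char 4 ('G'): step: R->1, L=2; G->plug->G->R->H->L->C->refl->A->L'->E->R'->E->plug->D
Char 5 ('A'): step: R->2, L=2; A->plug->A->R->C->L->G->refl->D->L'->F->R'->H->plug->H
Char 6 ('F'): step: R->3, L=2; F->plug->F->R->G->L->E->refl->H->L'->B->R'->H->plug->H
Char 7 ('C'): step: R->4, L=2; C->plug->C->R->G->L->E->refl->H->L'->B->R'->B->plug->B
Char 8 ('F'): step: R->5, L=2; F->plug->F->R->H->L->C->refl->A->L'->E->R'->D->plug->E

Answer: DBHDHHBE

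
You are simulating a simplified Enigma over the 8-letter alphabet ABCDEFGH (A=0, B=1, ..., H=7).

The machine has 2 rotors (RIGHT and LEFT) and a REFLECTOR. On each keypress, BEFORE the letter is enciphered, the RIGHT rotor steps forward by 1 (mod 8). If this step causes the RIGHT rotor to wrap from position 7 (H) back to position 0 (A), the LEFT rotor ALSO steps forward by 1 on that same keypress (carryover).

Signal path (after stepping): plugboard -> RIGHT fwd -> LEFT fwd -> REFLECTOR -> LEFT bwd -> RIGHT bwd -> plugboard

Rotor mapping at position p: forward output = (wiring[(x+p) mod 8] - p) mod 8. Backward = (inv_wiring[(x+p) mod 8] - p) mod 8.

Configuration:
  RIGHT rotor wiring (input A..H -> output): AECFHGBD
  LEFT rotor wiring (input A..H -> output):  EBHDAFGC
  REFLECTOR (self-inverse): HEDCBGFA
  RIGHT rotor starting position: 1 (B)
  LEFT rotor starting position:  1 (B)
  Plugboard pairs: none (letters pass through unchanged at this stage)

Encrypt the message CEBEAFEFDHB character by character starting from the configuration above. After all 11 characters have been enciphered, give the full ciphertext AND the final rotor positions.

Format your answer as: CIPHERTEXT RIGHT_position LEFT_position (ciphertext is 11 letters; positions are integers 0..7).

Answer: FCDHHDDGFFF 4 2

Derivation:
Char 1 ('C'): step: R->2, L=1; C->plug->C->R->F->L->F->refl->G->L'->B->R'->F->plug->F
Char 2 ('E'): step: R->3, L=1; E->plug->E->R->A->L->A->refl->H->L'->D->R'->C->plug->C
Char 3 ('B'): step: R->4, L=1; B->plug->B->R->C->L->C->refl->D->L'->H->R'->D->plug->D
Char 4 ('E'): step: R->5, L=1; E->plug->E->R->H->L->D->refl->C->L'->C->R'->H->plug->H
Char 5 ('A'): step: R->6, L=1; A->plug->A->R->D->L->H->refl->A->L'->A->R'->H->plug->H
Char 6 ('F'): step: R->7, L=1; F->plug->F->R->A->L->A->refl->H->L'->D->R'->D->plug->D
Char 7 ('E'): step: R->0, L->2 (L advanced); E->plug->E->R->H->L->H->refl->A->L'->F->R'->D->plug->D
Char 8 ('F'): step: R->1, L=2; F->plug->F->R->A->L->F->refl->G->L'->C->R'->G->plug->G
Char 9 ('D'): step: R->2, L=2; D->plug->D->R->E->L->E->refl->B->L'->B->R'->F->plug->F
Char 10 ('H'): step: R->3, L=2; H->plug->H->R->H->L->H->refl->A->L'->F->R'->F->plug->F
Char 11 ('B'): step: R->4, L=2; B->plug->B->R->C->L->G->refl->F->L'->A->R'->F->plug->F
Final: ciphertext=FCDHHDDGFFF, RIGHT=4, LEFT=2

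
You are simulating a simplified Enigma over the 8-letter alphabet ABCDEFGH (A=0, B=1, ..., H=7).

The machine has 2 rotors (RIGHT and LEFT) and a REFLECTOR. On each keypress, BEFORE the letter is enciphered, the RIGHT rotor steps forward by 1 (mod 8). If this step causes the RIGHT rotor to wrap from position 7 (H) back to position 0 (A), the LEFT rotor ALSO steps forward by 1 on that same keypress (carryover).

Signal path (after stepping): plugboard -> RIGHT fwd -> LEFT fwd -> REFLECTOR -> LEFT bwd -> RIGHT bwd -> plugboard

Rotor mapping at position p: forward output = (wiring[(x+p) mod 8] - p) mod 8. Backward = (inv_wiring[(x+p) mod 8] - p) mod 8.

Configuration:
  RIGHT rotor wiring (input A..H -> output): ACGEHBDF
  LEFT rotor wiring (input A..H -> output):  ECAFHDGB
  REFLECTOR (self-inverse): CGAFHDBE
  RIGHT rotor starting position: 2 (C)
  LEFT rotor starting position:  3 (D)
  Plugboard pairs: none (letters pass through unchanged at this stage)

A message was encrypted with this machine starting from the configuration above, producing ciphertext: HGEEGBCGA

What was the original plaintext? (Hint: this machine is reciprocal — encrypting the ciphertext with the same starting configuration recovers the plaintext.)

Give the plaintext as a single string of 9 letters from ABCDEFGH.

Char 1 ('H'): step: R->3, L=3; H->plug->H->R->D->L->D->refl->F->L'->H->R'->G->plug->G
Char 2 ('G'): step: R->4, L=3; G->plug->G->R->C->L->A->refl->C->L'->A->R'->H->plug->H
Char 3 ('E'): step: R->5, L=3; E->plug->E->R->F->L->B->refl->G->L'->E->R'->A->plug->A
Char 4 ('E'): step: R->6, L=3; E->plug->E->R->A->L->C->refl->A->L'->C->R'->C->plug->C
Char 5 ('G'): step: R->7, L=3; G->plug->G->R->C->L->A->refl->C->L'->A->R'->F->plug->F
Char 6 ('B'): step: R->0, L->4 (L advanced); B->plug->B->R->C->L->C->refl->A->L'->E->R'->D->plug->D
Char 7 ('C'): step: R->1, L=4; C->plug->C->R->D->L->F->refl->D->L'->A->R'->E->plug->E
Char 8 ('G'): step: R->2, L=4; G->plug->G->R->G->L->E->refl->H->L'->B->R'->E->plug->E
Char 9 ('A'): step: R->3, L=4; A->plug->A->R->B->L->H->refl->E->L'->G->R'->C->plug->C

Answer: GHACFDEEC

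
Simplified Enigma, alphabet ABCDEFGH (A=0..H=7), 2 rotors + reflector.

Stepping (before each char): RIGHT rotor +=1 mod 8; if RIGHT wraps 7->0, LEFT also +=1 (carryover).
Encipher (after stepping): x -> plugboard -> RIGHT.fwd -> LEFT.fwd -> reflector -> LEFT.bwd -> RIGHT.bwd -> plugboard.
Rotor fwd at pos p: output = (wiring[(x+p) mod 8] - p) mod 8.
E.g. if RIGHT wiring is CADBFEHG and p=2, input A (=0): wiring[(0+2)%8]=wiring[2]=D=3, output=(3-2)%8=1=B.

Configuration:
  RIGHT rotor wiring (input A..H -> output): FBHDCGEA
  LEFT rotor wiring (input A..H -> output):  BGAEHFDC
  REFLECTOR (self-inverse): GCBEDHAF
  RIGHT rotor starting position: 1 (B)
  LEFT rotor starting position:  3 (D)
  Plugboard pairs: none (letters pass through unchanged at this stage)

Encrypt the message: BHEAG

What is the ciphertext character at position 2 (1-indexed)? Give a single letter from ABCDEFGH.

Char 1 ('B'): step: R->2, L=3; B->plug->B->R->B->L->E->refl->D->L'->G->R'->F->plug->F
Char 2 ('H'): step: R->3, L=3; H->plug->H->R->E->L->H->refl->F->L'->H->R'->B->plug->B

B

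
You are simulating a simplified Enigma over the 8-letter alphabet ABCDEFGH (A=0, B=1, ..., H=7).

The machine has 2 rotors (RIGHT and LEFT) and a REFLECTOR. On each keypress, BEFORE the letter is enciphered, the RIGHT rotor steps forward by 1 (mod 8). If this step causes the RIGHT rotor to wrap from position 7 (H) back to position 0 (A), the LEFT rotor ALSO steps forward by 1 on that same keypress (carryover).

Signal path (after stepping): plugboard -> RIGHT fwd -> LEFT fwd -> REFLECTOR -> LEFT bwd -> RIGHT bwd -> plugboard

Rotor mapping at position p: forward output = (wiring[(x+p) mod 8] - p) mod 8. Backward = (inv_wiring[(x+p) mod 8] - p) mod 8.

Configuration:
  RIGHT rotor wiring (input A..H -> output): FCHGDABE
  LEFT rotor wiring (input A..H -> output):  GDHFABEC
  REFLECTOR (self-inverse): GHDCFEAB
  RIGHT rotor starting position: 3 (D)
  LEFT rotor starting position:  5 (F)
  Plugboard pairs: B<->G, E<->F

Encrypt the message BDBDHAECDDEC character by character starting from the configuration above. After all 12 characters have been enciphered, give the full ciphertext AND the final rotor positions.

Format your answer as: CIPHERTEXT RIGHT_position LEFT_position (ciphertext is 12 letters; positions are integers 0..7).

Answer: FECHABHHHEHB 7 6

Derivation:
Char 1 ('B'): step: R->4, L=5; B->plug->G->R->D->L->B->refl->H->L'->B->R'->E->plug->F
Char 2 ('D'): step: R->5, L=5; D->plug->D->R->A->L->E->refl->F->L'->C->R'->F->plug->E
Char 3 ('B'): step: R->6, L=5; B->plug->G->R->F->L->C->refl->D->L'->H->R'->C->plug->C
Char 4 ('D'): step: R->7, L=5; D->plug->D->R->A->L->E->refl->F->L'->C->R'->H->plug->H
Char 5 ('H'): step: R->0, L->6 (L advanced); H->plug->H->R->E->L->B->refl->H->L'->F->R'->A->plug->A
Char 6 ('A'): step: R->1, L=6; A->plug->A->R->B->L->E->refl->F->L'->D->R'->G->plug->B
Char 7 ('E'): step: R->2, L=6; E->plug->F->R->C->L->A->refl->G->L'->A->R'->H->plug->H
Char 8 ('C'): step: R->3, L=6; C->plug->C->R->F->L->H->refl->B->L'->E->R'->H->plug->H
Char 9 ('D'): step: R->4, L=6; D->plug->D->R->A->L->G->refl->A->L'->C->R'->H->plug->H
Char 10 ('D'): step: R->5, L=6; D->plug->D->R->A->L->G->refl->A->L'->C->R'->F->plug->E
Char 11 ('E'): step: R->6, L=6; E->plug->F->R->A->L->G->refl->A->L'->C->R'->H->plug->H
Char 12 ('C'): step: R->7, L=6; C->plug->C->R->D->L->F->refl->E->L'->B->R'->G->plug->B
Final: ciphertext=FECHABHHHEHB, RIGHT=7, LEFT=6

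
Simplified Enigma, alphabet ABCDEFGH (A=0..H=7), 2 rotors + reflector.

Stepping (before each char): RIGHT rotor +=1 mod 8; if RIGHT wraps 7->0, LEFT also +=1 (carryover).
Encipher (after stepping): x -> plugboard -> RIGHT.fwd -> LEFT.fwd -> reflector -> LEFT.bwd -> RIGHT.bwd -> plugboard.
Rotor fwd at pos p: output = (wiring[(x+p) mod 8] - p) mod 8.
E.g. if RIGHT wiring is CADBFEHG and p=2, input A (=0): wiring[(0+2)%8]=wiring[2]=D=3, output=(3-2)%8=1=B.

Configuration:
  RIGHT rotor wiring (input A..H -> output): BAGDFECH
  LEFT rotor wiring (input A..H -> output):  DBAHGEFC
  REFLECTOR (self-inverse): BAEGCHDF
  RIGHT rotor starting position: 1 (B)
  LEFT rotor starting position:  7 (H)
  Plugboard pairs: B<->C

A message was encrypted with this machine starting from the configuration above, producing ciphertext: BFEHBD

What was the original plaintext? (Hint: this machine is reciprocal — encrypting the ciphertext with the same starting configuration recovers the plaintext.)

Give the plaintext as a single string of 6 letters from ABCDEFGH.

Char 1 ('B'): step: R->2, L=7; B->plug->C->R->D->L->B->refl->A->L'->E->R'->A->plug->A
Char 2 ('F'): step: R->3, L=7; F->plug->F->R->G->L->F->refl->H->L'->F->R'->G->plug->G
Char 3 ('E'): step: R->4, L=7; E->plug->E->R->F->L->H->refl->F->L'->G->R'->C->plug->B
Char 4 ('H'): step: R->5, L=7; H->plug->H->R->A->L->D->refl->G->L'->H->R'->A->plug->A
Char 5 ('B'): step: R->6, L=7; B->plug->C->R->D->L->B->refl->A->L'->E->R'->A->plug->A
Char 6 ('D'): step: R->7, L=7; D->plug->D->R->H->L->G->refl->D->L'->A->R'->A->plug->A

Answer: AGBAAA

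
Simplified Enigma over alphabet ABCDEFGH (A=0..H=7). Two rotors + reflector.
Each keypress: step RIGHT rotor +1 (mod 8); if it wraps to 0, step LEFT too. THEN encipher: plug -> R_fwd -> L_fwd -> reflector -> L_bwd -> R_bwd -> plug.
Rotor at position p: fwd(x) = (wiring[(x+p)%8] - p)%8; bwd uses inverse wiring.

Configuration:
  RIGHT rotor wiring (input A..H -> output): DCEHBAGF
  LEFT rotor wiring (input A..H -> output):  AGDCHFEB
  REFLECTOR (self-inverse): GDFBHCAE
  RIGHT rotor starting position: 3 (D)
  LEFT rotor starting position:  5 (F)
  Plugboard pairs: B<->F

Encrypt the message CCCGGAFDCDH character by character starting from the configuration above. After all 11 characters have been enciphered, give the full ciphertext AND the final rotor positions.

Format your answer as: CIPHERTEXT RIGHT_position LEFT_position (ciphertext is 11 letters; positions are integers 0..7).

Answer: DEABECCBFFD 6 6

Derivation:
Char 1 ('C'): step: R->4, L=5; C->plug->C->R->C->L->E->refl->H->L'->B->R'->D->plug->D
Char 2 ('C'): step: R->5, L=5; C->plug->C->R->A->L->A->refl->G->L'->F->R'->E->plug->E
Char 3 ('C'): step: R->6, L=5; C->plug->C->R->F->L->G->refl->A->L'->A->R'->A->plug->A
Char 4 ('G'): step: R->7, L=5; G->plug->G->R->B->L->H->refl->E->L'->C->R'->F->plug->B
Char 5 ('G'): step: R->0, L->6 (L advanced); G->plug->G->R->G->L->B->refl->D->L'->B->R'->E->plug->E
Char 6 ('A'): step: R->1, L=6; A->plug->A->R->B->L->D->refl->B->L'->G->R'->C->plug->C
Char 7 ('F'): step: R->2, L=6; F->plug->B->R->F->L->E->refl->H->L'->H->R'->C->plug->C
Char 8 ('D'): step: R->3, L=6; D->plug->D->R->D->L->A->refl->G->L'->A->R'->F->plug->B
Char 9 ('C'): step: R->4, L=6; C->plug->C->R->C->L->C->refl->F->L'->E->R'->B->plug->F
Char 10 ('D'): step: R->5, L=6; D->plug->D->R->G->L->B->refl->D->L'->B->R'->B->plug->F
Char 11 ('H'): step: R->6, L=6; H->plug->H->R->C->L->C->refl->F->L'->E->R'->D->plug->D
Final: ciphertext=DEABECCBFFD, RIGHT=6, LEFT=6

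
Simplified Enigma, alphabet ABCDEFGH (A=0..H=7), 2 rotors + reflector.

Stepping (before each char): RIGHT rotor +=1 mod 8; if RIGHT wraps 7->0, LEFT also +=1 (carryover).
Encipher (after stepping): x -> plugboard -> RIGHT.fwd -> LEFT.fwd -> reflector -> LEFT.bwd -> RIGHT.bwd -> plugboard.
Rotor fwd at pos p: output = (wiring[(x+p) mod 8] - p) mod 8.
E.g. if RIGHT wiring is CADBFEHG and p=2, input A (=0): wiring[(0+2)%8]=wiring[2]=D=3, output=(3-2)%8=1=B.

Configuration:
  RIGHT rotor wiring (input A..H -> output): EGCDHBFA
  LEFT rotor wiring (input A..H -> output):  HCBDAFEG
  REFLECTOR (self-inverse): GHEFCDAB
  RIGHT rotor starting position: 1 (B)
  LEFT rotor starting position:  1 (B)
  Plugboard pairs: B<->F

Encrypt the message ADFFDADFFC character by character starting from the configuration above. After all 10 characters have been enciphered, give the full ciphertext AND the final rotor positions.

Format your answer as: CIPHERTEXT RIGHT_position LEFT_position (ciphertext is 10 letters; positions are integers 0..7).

Answer: EFGCHCFEAG 3 2

Derivation:
Char 1 ('A'): step: R->2, L=1; A->plug->A->R->A->L->B->refl->H->L'->D->R'->E->plug->E
Char 2 ('D'): step: R->3, L=1; D->plug->D->R->C->L->C->refl->E->L'->E->R'->B->plug->F
Char 3 ('F'): step: R->4, L=1; F->plug->B->R->F->L->D->refl->F->L'->G->R'->G->plug->G
Char 4 ('F'): step: R->5, L=1; F->plug->B->R->A->L->B->refl->H->L'->D->R'->C->plug->C
Char 5 ('D'): step: R->6, L=1; D->plug->D->R->A->L->B->refl->H->L'->D->R'->H->plug->H
Char 6 ('A'): step: R->7, L=1; A->plug->A->R->B->L->A->refl->G->L'->H->R'->C->plug->C
Char 7 ('D'): step: R->0, L->2 (L advanced); D->plug->D->R->D->L->D->refl->F->L'->G->R'->B->plug->F
Char 8 ('F'): step: R->1, L=2; F->plug->B->R->B->L->B->refl->H->L'->A->R'->E->plug->E
Char 9 ('F'): step: R->2, L=2; F->plug->B->R->B->L->B->refl->H->L'->A->R'->A->plug->A
Char 10 ('C'): step: R->3, L=2; C->plug->C->R->G->L->F->refl->D->L'->D->R'->G->plug->G
Final: ciphertext=EFGCHCFEAG, RIGHT=3, LEFT=2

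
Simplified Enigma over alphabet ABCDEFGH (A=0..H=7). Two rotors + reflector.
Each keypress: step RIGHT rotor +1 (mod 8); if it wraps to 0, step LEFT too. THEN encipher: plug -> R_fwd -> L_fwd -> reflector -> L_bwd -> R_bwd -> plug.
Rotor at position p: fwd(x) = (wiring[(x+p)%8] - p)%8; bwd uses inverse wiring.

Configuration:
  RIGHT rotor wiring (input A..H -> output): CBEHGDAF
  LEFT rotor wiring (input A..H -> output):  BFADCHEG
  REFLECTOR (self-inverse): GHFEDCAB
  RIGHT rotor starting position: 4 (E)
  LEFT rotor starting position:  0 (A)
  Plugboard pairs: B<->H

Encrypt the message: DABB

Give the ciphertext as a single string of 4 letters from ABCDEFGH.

Char 1 ('D'): step: R->5, L=0; D->plug->D->R->F->L->H->refl->B->L'->A->R'->C->plug->C
Char 2 ('A'): step: R->6, L=0; A->plug->A->R->C->L->A->refl->G->L'->H->R'->B->plug->H
Char 3 ('B'): step: R->7, L=0; B->plug->H->R->B->L->F->refl->C->L'->E->R'->G->plug->G
Char 4 ('B'): step: R->0, L->1 (L advanced); B->plug->H->R->F->L->D->refl->E->L'->A->R'->G->plug->G

Answer: CHGG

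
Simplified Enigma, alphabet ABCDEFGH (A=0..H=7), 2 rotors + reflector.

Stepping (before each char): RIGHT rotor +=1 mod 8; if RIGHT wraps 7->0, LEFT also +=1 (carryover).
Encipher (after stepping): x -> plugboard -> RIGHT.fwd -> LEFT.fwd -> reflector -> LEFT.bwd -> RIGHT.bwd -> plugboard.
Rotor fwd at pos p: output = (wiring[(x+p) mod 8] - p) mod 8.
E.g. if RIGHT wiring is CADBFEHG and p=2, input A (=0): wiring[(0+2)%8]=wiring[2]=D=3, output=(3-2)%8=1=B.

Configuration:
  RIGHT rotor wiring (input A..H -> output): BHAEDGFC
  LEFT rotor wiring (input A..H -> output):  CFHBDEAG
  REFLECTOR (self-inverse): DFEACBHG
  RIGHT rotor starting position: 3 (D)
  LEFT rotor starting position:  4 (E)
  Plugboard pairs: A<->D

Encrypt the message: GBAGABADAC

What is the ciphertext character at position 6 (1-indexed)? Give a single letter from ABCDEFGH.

Char 1 ('G'): step: R->4, L=4; G->plug->G->R->E->L->G->refl->H->L'->A->R'->H->plug->H
Char 2 ('B'): step: R->5, L=4; B->plug->B->R->A->L->H->refl->G->L'->E->R'->D->plug->A
Char 3 ('A'): step: R->6, L=4; A->plug->D->R->B->L->A->refl->D->L'->G->R'->F->plug->F
Char 4 ('G'): step: R->7, L=4; G->plug->G->R->H->L->F->refl->B->L'->F->R'->E->plug->E
Char 5 ('A'): step: R->0, L->5 (L advanced); A->plug->D->R->E->L->A->refl->D->L'->B->R'->A->plug->D
Char 6 ('B'): step: R->1, L=5; B->plug->B->R->H->L->G->refl->H->L'->A->R'->H->plug->H

H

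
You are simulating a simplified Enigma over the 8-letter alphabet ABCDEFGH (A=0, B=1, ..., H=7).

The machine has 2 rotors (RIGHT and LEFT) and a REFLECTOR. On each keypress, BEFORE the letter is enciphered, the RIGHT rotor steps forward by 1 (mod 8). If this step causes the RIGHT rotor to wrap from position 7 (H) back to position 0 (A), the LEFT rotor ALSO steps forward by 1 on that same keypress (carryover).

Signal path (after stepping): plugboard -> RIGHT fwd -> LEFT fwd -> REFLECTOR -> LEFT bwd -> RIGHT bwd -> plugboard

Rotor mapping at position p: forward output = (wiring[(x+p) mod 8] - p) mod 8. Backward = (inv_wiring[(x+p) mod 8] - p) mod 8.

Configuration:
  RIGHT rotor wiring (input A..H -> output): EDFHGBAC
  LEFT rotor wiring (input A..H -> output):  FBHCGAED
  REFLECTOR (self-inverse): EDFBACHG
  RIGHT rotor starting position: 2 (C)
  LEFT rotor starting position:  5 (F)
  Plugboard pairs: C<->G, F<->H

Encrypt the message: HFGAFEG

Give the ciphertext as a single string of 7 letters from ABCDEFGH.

Answer: FGEHCGD

Derivation:
Char 1 ('H'): step: R->3, L=5; H->plug->F->R->B->L->H->refl->G->L'->C->R'->H->plug->F
Char 2 ('F'): step: R->4, L=5; F->plug->H->R->D->L->A->refl->E->L'->E->R'->C->plug->G
Char 3 ('G'): step: R->5, L=5; G->plug->C->R->F->L->C->refl->F->L'->G->R'->E->plug->E
Char 4 ('A'): step: R->6, L=5; A->plug->A->R->C->L->G->refl->H->L'->B->R'->F->plug->H
Char 5 ('F'): step: R->7, L=5; F->plug->H->R->B->L->H->refl->G->L'->C->R'->G->plug->C
Char 6 ('E'): step: R->0, L->6 (L advanced); E->plug->E->R->G->L->A->refl->E->L'->F->R'->C->plug->G
Char 7 ('G'): step: R->1, L=6; G->plug->C->R->G->L->A->refl->E->L'->F->R'->D->plug->D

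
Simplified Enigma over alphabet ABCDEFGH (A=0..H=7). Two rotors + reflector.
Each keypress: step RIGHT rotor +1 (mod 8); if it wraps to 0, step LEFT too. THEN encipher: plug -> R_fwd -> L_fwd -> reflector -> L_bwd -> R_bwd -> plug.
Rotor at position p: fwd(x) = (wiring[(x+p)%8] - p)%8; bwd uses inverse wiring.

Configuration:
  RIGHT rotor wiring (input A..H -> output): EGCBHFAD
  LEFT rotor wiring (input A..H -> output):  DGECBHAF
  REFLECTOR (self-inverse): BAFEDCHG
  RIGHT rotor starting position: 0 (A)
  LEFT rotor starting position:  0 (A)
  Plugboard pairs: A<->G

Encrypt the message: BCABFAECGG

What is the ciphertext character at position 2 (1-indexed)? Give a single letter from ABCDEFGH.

Char 1 ('B'): step: R->1, L=0; B->plug->B->R->B->L->G->refl->H->L'->F->R'->A->plug->G
Char 2 ('C'): step: R->2, L=0; C->plug->C->R->F->L->H->refl->G->L'->B->R'->F->plug->F

F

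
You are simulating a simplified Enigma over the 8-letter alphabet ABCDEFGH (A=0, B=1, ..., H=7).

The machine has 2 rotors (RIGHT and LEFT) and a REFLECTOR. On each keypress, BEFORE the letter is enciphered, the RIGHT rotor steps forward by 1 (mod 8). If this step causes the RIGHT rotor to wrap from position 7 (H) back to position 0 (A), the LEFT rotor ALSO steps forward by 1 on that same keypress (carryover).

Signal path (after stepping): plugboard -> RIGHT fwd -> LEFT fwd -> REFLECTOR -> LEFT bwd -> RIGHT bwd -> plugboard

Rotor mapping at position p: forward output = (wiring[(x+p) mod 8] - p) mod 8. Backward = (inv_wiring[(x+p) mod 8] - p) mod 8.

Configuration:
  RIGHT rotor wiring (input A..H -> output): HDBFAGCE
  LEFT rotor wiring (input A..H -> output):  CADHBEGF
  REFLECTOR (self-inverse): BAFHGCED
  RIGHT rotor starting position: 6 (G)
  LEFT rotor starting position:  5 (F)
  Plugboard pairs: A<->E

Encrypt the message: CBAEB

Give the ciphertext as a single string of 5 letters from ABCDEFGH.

Char 1 ('C'): step: R->7, L=5; C->plug->C->R->E->L->D->refl->H->L'->A->R'->B->plug->B
Char 2 ('B'): step: R->0, L->6 (L advanced); B->plug->B->R->D->L->C->refl->F->L'->E->R'->H->plug->H
Char 3 ('A'): step: R->1, L=6; A->plug->E->R->F->L->B->refl->A->L'->A->R'->B->plug->B
Char 4 ('E'): step: R->2, L=6; E->plug->A->R->H->L->G->refl->E->L'->C->R'->F->plug->F
Char 5 ('B'): step: R->3, L=6; B->plug->B->R->F->L->B->refl->A->L'->A->R'->G->plug->G

Answer: BHBFG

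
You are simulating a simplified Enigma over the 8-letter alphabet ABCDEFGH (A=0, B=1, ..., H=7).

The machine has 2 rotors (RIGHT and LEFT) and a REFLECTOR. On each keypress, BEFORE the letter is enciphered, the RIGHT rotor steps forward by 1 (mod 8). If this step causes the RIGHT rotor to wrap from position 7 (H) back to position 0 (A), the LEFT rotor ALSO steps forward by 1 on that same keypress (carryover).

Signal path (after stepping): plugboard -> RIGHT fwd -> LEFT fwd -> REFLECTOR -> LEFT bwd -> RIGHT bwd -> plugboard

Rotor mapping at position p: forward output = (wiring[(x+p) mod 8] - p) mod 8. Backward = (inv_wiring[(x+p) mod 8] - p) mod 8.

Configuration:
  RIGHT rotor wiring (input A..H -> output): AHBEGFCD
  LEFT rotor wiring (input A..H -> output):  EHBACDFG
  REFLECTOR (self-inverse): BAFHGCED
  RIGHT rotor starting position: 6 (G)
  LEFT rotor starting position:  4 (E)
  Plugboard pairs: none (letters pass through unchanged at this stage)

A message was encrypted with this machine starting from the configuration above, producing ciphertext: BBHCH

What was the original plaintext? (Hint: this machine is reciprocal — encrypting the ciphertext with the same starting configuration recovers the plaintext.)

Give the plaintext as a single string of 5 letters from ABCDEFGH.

Answer: EDEAB

Derivation:
Char 1 ('B'): step: R->7, L=4; B->plug->B->R->B->L->H->refl->D->L'->F->R'->E->plug->E
Char 2 ('B'): step: R->0, L->5 (L advanced); B->plug->B->R->H->L->F->refl->C->L'->E->R'->D->plug->D
Char 3 ('H'): step: R->1, L=5; H->plug->H->R->H->L->F->refl->C->L'->E->R'->E->plug->E
Char 4 ('C'): step: R->2, L=5; C->plug->C->R->E->L->C->refl->F->L'->H->R'->A->plug->A
Char 5 ('H'): step: R->3, L=5; H->plug->H->R->G->L->D->refl->H->L'->D->R'->B->plug->B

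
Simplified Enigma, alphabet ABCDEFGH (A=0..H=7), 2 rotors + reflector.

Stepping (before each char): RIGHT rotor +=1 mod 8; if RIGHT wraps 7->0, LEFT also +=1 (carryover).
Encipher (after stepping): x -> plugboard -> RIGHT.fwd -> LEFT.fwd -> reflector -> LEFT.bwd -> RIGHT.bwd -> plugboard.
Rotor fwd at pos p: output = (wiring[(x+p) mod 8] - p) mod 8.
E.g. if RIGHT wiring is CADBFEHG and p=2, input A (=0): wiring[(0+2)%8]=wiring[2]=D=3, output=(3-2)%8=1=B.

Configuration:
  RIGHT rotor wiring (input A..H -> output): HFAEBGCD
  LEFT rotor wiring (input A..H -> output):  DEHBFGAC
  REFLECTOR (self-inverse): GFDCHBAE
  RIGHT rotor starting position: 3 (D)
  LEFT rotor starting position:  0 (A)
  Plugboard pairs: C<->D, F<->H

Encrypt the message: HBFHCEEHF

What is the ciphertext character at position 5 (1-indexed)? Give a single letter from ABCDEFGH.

Char 1 ('H'): step: R->4, L=0; H->plug->F->R->B->L->E->refl->H->L'->C->R'->B->plug->B
Char 2 ('B'): step: R->5, L=0; B->plug->B->R->F->L->G->refl->A->L'->G->R'->C->plug->D
Char 3 ('F'): step: R->6, L=0; F->plug->H->R->A->L->D->refl->C->L'->H->R'->D->plug->C
Char 4 ('H'): step: R->7, L=0; H->plug->F->R->C->L->H->refl->E->L'->B->R'->D->plug->C
Char 5 ('C'): step: R->0, L->1 (L advanced); C->plug->D->R->E->L->F->refl->B->L'->G->R'->F->plug->H

H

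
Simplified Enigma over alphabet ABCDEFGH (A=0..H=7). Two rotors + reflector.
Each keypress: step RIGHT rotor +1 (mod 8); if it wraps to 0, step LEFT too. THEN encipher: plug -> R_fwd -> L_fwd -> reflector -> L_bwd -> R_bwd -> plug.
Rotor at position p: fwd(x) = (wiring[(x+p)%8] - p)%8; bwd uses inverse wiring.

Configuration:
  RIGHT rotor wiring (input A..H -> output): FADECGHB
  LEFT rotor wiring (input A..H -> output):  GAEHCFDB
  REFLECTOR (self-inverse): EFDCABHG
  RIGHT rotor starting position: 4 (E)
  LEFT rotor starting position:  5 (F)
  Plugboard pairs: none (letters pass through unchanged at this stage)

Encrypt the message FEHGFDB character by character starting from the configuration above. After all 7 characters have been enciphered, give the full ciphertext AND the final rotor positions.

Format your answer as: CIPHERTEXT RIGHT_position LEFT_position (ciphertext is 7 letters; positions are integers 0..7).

Char 1 ('F'): step: R->5, L=5; F->plug->F->R->G->L->C->refl->D->L'->E->R'->C->plug->C
Char 2 ('E'): step: R->6, L=5; E->plug->E->R->F->L->H->refl->G->L'->B->R'->A->plug->A
Char 3 ('H'): step: R->7, L=5; H->plug->H->R->A->L->A->refl->E->L'->C->R'->A->plug->A
Char 4 ('G'): step: R->0, L->6 (L advanced); G->plug->G->R->H->L->H->refl->G->L'->E->R'->D->plug->D
Char 5 ('F'): step: R->1, L=6; F->plug->F->R->G->L->E->refl->A->L'->C->R'->B->plug->B
Char 6 ('D'): step: R->2, L=6; D->plug->D->R->E->L->G->refl->H->L'->H->R'->F->plug->F
Char 7 ('B'): step: R->3, L=6; B->plug->B->R->H->L->H->refl->G->L'->E->R'->D->plug->D
Final: ciphertext=CAADBFD, RIGHT=3, LEFT=6

Answer: CAADBFD 3 6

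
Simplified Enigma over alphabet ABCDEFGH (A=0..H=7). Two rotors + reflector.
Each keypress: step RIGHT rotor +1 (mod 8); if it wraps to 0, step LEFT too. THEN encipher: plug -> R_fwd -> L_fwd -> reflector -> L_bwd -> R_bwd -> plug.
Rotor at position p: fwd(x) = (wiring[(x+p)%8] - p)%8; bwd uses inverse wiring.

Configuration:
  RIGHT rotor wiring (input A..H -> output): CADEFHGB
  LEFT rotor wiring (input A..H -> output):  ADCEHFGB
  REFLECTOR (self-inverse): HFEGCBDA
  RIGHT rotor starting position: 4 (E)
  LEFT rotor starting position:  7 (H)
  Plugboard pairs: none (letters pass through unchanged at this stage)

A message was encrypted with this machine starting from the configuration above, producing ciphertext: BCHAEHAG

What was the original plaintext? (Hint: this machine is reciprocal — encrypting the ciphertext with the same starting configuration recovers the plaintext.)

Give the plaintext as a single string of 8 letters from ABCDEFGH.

Answer: CHECHAED

Derivation:
Char 1 ('B'): step: R->5, L=7; B->plug->B->R->B->L->B->refl->F->L'->E->R'->C->plug->C
Char 2 ('C'): step: R->6, L=7; C->plug->C->R->E->L->F->refl->B->L'->B->R'->H->plug->H
Char 3 ('H'): step: R->7, L=7; H->plug->H->R->H->L->H->refl->A->L'->F->R'->E->plug->E
Char 4 ('A'): step: R->0, L->0 (L advanced); A->plug->A->R->C->L->C->refl->E->L'->D->R'->C->plug->C
Char 5 ('E'): step: R->1, L=0; E->plug->E->R->G->L->G->refl->D->L'->B->R'->H->plug->H
Char 6 ('H'): step: R->2, L=0; H->plug->H->R->G->L->G->refl->D->L'->B->R'->A->plug->A
Char 7 ('A'): step: R->3, L=0; A->plug->A->R->B->L->D->refl->G->L'->G->R'->E->plug->E
Char 8 ('G'): step: R->4, L=0; G->plug->G->R->H->L->B->refl->F->L'->F->R'->D->plug->D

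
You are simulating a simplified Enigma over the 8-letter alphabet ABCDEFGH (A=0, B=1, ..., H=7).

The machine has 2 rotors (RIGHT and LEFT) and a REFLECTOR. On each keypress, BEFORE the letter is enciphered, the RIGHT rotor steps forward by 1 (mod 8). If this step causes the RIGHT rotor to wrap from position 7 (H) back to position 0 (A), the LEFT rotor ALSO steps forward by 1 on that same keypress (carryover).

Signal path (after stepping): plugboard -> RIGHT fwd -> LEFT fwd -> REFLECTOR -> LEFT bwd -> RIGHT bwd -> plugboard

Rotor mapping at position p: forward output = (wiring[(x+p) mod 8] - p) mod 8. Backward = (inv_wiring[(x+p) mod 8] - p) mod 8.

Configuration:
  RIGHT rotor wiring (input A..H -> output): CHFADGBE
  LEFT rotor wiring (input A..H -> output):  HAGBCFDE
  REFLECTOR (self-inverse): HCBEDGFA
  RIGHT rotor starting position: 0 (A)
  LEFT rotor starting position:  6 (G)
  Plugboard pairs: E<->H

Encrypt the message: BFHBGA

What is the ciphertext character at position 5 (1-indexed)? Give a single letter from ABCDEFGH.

Char 1 ('B'): step: R->1, L=6; B->plug->B->R->E->L->A->refl->H->L'->H->R'->C->plug->C
Char 2 ('F'): step: R->2, L=6; F->plug->F->R->C->L->B->refl->C->L'->D->R'->A->plug->A
Char 3 ('H'): step: R->3, L=6; H->plug->E->R->B->L->G->refl->F->L'->A->R'->B->plug->B
Char 4 ('B'): step: R->4, L=6; B->plug->B->R->C->L->B->refl->C->L'->D->R'->F->plug->F
Char 5 ('G'): step: R->5, L=6; G->plug->G->R->D->L->C->refl->B->L'->C->R'->E->plug->H

H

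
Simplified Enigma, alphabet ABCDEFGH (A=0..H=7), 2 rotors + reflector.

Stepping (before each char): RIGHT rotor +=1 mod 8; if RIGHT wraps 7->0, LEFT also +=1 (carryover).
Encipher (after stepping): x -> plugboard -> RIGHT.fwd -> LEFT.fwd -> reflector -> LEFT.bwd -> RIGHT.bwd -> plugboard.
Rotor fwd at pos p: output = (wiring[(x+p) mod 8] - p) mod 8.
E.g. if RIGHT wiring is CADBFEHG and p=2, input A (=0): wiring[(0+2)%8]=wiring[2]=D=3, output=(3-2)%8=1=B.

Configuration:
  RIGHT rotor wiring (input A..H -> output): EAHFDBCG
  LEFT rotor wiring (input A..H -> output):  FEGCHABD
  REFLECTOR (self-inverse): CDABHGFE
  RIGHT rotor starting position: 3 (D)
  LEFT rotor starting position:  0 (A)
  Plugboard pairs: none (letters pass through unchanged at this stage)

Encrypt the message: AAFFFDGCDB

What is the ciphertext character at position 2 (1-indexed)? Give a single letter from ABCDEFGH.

Char 1 ('A'): step: R->4, L=0; A->plug->A->R->H->L->D->refl->B->L'->G->R'->C->plug->C
Char 2 ('A'): step: R->5, L=0; A->plug->A->R->E->L->H->refl->E->L'->B->R'->C->plug->C

C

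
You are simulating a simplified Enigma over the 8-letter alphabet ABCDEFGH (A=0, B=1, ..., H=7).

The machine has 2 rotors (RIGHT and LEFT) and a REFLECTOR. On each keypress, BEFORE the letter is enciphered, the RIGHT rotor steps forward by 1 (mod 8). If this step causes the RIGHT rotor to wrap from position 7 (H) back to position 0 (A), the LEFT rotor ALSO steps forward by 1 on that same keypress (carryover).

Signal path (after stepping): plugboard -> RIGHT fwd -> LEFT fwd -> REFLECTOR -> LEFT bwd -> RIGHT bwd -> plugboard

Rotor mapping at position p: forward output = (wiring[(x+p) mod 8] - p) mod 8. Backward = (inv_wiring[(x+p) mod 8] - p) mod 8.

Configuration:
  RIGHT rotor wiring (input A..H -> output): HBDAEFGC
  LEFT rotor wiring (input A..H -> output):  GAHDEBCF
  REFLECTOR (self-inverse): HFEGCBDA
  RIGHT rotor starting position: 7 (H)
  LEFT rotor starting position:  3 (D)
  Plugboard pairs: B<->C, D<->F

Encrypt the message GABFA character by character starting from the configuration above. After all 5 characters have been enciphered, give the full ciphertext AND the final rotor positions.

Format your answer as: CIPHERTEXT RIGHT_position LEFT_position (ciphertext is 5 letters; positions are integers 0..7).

Char 1 ('G'): step: R->0, L->4 (L advanced); G->plug->G->R->G->L->D->refl->G->L'->C->R'->H->plug->H
Char 2 ('A'): step: R->1, L=4; A->plug->A->R->A->L->A->refl->H->L'->H->R'->C->plug->B
Char 3 ('B'): step: R->2, L=4; B->plug->C->R->C->L->G->refl->D->L'->G->R'->B->plug->C
Char 4 ('F'): step: R->3, L=4; F->plug->D->R->D->L->B->refl->F->L'->B->R'->B->plug->C
Char 5 ('A'): step: R->4, L=4; A->plug->A->R->A->L->A->refl->H->L'->H->R'->G->plug->G
Final: ciphertext=HBCCG, RIGHT=4, LEFT=4

Answer: HBCCG 4 4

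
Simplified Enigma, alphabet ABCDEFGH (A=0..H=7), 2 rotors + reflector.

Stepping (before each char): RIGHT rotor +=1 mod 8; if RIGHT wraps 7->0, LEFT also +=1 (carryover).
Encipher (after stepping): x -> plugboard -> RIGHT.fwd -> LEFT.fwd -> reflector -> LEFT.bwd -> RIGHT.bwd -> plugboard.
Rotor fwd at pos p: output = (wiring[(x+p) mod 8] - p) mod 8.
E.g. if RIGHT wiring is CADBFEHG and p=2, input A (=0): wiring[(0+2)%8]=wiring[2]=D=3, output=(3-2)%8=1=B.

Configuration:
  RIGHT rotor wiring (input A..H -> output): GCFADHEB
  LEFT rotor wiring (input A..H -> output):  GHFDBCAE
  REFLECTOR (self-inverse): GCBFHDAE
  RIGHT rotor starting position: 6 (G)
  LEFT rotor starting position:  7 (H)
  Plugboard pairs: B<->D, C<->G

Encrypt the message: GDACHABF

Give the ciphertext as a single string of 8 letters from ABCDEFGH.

Answer: AEGBFCDD

Derivation:
Char 1 ('G'): step: R->7, L=7; G->plug->C->R->D->L->G->refl->A->L'->C->R'->A->plug->A
Char 2 ('D'): step: R->0, L->0 (L advanced); D->plug->B->R->C->L->F->refl->D->L'->D->R'->E->plug->E
Char 3 ('A'): step: R->1, L=0; A->plug->A->R->B->L->H->refl->E->L'->H->R'->C->plug->G
Char 4 ('C'): step: R->2, L=0; C->plug->G->R->E->L->B->refl->C->L'->F->R'->D->plug->B
Char 5 ('H'): step: R->3, L=0; H->plug->H->R->C->L->F->refl->D->L'->D->R'->F->plug->F
Char 6 ('A'): step: R->4, L=0; A->plug->A->R->H->L->E->refl->H->L'->B->R'->G->plug->C
Char 7 ('B'): step: R->5, L=0; B->plug->D->R->B->L->H->refl->E->L'->H->R'->B->plug->D
Char 8 ('F'): step: R->6, L=0; F->plug->F->R->C->L->F->refl->D->L'->D->R'->B->plug->D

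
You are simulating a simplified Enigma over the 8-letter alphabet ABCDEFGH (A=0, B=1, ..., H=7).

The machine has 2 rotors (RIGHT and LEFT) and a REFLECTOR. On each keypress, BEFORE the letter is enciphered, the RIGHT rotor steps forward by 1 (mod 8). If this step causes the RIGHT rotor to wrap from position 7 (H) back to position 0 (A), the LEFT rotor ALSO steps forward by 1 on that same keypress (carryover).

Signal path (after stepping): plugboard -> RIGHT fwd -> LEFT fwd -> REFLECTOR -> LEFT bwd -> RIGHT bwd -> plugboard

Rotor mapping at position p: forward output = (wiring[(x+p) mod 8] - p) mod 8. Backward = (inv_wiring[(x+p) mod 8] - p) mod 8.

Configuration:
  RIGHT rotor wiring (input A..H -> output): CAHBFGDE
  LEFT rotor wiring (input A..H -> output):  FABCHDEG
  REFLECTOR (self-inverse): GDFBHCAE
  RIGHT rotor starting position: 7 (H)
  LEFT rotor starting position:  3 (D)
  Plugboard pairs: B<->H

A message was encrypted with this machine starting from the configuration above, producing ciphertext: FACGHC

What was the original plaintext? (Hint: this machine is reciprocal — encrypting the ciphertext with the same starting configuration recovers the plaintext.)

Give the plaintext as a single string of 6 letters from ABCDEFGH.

Answer: GFBECF

Derivation:
Char 1 ('F'): step: R->0, L->4 (L advanced); F->plug->F->R->G->L->F->refl->C->L'->D->R'->G->plug->G
Char 2 ('A'): step: R->1, L=4; A->plug->A->R->H->L->G->refl->A->L'->C->R'->F->plug->F
Char 3 ('C'): step: R->2, L=4; C->plug->C->R->D->L->C->refl->F->L'->G->R'->H->plug->B
Char 4 ('G'): step: R->3, L=4; G->plug->G->R->F->L->E->refl->H->L'->B->R'->E->plug->E
Char 5 ('H'): step: R->4, L=4; H->plug->B->R->C->L->A->refl->G->L'->H->R'->C->plug->C
Char 6 ('C'): step: R->5, L=4; C->plug->C->R->H->L->G->refl->A->L'->C->R'->F->plug->F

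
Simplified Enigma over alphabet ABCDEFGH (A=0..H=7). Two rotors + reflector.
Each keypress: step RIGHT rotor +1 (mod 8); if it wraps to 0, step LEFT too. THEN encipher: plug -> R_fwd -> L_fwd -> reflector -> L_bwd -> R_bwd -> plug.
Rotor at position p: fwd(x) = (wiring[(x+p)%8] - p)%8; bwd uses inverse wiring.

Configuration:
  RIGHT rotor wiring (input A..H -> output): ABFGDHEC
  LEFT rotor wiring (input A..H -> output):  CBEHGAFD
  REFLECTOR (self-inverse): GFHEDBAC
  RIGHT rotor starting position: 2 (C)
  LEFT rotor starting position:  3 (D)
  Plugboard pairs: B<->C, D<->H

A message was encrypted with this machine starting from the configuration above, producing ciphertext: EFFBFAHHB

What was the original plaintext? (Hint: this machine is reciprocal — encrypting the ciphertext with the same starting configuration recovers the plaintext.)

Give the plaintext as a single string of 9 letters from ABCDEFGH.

Answer: DCGEHEBEG

Derivation:
Char 1 ('E'): step: R->3, L=3; E->plug->E->R->H->L->B->refl->F->L'->C->R'->H->plug->D
Char 2 ('F'): step: R->4, L=3; F->plug->F->R->F->L->H->refl->C->L'->D->R'->B->plug->C
Char 3 ('F'): step: R->5, L=3; F->plug->F->R->A->L->E->refl->D->L'->B->R'->G->plug->G
Char 4 ('B'): step: R->6, L=3; B->plug->C->R->C->L->F->refl->B->L'->H->R'->E->plug->E
Char 5 ('F'): step: R->7, L=3; F->plug->F->R->E->L->A->refl->G->L'->G->R'->D->plug->H
Char 6 ('A'): step: R->0, L->4 (L advanced); A->plug->A->R->A->L->C->refl->H->L'->D->R'->E->plug->E
Char 7 ('H'): step: R->1, L=4; H->plug->D->R->C->L->B->refl->F->L'->F->R'->C->plug->B
Char 8 ('H'): step: R->2, L=4; H->plug->D->R->F->L->F->refl->B->L'->C->R'->E->plug->E
Char 9 ('B'): step: R->3, L=4; B->plug->C->R->E->L->G->refl->A->L'->G->R'->G->plug->G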